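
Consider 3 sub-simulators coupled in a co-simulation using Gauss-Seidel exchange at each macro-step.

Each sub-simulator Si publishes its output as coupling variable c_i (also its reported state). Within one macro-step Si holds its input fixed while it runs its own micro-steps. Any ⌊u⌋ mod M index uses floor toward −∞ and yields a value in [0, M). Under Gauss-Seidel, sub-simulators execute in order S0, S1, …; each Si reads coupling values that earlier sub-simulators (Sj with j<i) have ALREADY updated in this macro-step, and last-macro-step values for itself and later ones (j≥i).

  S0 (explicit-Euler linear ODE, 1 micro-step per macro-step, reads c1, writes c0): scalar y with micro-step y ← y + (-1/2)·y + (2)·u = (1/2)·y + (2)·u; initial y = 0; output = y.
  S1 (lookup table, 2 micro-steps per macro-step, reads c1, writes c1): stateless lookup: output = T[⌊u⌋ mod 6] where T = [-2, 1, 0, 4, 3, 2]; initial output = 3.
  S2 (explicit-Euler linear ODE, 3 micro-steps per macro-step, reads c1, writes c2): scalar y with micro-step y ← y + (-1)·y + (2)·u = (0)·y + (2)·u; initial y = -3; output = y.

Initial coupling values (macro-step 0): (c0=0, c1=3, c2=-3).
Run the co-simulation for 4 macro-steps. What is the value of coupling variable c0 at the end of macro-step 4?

c0 at macro-step 4 = 55/4

macro 1: S0 reads c1=3 → after 1×micro: 6; S1 reads c1=3 → after 2×micro: 4; S2 reads c1=4 → after 3×micro: 8 ⇒ (c0=6, c1=4, c2=8)
macro 2: S0 reads c1=4 → after 1×micro: 11; S1 reads c1=4 → after 2×micro: 3; S2 reads c1=3 → after 3×micro: 6 ⇒ (c0=11, c1=3, c2=6)
macro 3: S0 reads c1=3 → after 1×micro: 23/2; S1 reads c1=3 → after 2×micro: 4; S2 reads c1=4 → after 3×micro: 8 ⇒ (c0=23/2, c1=4, c2=8)
macro 4: S0 reads c1=4 → after 1×micro: 55/4; S1 reads c1=4 → after 2×micro: 3; S2 reads c1=3 → after 3×micro: 6 ⇒ (c0=55/4, c1=3, c2=6)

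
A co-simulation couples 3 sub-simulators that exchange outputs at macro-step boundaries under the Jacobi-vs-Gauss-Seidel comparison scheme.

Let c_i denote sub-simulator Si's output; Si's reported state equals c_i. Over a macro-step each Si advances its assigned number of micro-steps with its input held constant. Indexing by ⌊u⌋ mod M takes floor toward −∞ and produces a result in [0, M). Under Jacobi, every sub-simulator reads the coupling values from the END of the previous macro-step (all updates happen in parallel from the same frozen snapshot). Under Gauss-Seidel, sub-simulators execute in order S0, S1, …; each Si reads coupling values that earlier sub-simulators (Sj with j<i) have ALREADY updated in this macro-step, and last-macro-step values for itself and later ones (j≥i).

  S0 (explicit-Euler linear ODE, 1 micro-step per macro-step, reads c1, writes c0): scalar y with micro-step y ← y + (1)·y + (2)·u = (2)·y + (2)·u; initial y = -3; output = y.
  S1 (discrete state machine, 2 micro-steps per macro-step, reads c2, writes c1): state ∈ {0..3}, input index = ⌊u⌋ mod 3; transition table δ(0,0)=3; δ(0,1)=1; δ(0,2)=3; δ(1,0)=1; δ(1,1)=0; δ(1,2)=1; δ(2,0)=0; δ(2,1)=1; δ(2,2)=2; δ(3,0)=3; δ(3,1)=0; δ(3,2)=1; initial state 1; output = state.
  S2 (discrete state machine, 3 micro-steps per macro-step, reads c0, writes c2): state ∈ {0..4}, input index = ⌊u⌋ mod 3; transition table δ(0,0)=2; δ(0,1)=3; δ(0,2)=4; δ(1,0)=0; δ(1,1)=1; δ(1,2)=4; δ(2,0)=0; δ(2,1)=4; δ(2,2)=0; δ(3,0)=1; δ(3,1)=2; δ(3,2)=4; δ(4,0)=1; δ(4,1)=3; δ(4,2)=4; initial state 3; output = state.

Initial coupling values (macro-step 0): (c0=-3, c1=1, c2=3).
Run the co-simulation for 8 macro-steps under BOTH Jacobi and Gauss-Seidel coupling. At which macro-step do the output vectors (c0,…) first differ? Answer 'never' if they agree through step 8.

first divergence at macro-step: 1

[Jacobi] macro 1: S0 reads c1=1 → after 1×micro: -4; S1 reads c2=3 → after 2×micro: 1; S2 reads c0=-3 → after 3×micro: 2 ⇒ (c0=-4, c1=1, c2=2)
[Jacobi] macro 2: S0 reads c1=1 → after 1×micro: -6; S1 reads c2=2 → after 2×micro: 1; S2 reads c0=-4 → after 3×micro: 4 ⇒ (c0=-6, c1=1, c2=4)
[Jacobi] macro 3: S0 reads c1=1 → after 1×micro: -10; S1 reads c2=4 → after 2×micro: 1; S2 reads c0=-6 → after 3×micro: 2 ⇒ (c0=-10, c1=1, c2=2)
[Jacobi] macro 4: S0 reads c1=1 → after 1×micro: -18; S1 reads c2=2 → after 2×micro: 1; S2 reads c0=-10 → after 3×micro: 4 ⇒ (c0=-18, c1=1, c2=4)
[Jacobi] macro 5: S0 reads c1=1 → after 1×micro: -34; S1 reads c2=4 → after 2×micro: 1; S2 reads c0=-18 → after 3×micro: 2 ⇒ (c0=-34, c1=1, c2=2)
[Jacobi] macro 6: S0 reads c1=1 → after 1×micro: -66; S1 reads c2=2 → after 2×micro: 1; S2 reads c0=-34 → after 3×micro: 4 ⇒ (c0=-66, c1=1, c2=4)
[Jacobi] macro 7: S0 reads c1=1 → after 1×micro: -130; S1 reads c2=4 → after 2×micro: 1; S2 reads c0=-66 → after 3×micro: 2 ⇒ (c0=-130, c1=1, c2=2)
[Jacobi] macro 8: S0 reads c1=1 → after 1×micro: -258; S1 reads c2=2 → after 2×micro: 1; S2 reads c0=-130 → after 3×micro: 4 ⇒ (c0=-258, c1=1, c2=4)
[Gauss-Seidel] macro 1: S0 reads c1=1 → after 1×micro: -4; S1 reads c2=3 → after 2×micro: 1; S2 reads c0=-4 → after 3×micro: 4 ⇒ (c0=-4, c1=1, c2=4)
[Gauss-Seidel] macro 2: S0 reads c1=1 → after 1×micro: -6; S1 reads c2=4 → after 2×micro: 1; S2 reads c0=-6 → after 3×micro: 2 ⇒ (c0=-6, c1=1, c2=2)
[Gauss-Seidel] macro 3: S0 reads c1=1 → after 1×micro: -10; S1 reads c2=2 → after 2×micro: 1; S2 reads c0=-10 → after 3×micro: 4 ⇒ (c0=-10, c1=1, c2=4)
[Gauss-Seidel] macro 4: S0 reads c1=1 → after 1×micro: -18; S1 reads c2=4 → after 2×micro: 1; S2 reads c0=-18 → after 3×micro: 2 ⇒ (c0=-18, c1=1, c2=2)
[Gauss-Seidel] macro 5: S0 reads c1=1 → after 1×micro: -34; S1 reads c2=2 → after 2×micro: 1; S2 reads c0=-34 → after 3×micro: 4 ⇒ (c0=-34, c1=1, c2=4)
[Gauss-Seidel] macro 6: S0 reads c1=1 → after 1×micro: -66; S1 reads c2=4 → after 2×micro: 1; S2 reads c0=-66 → after 3×micro: 2 ⇒ (c0=-66, c1=1, c2=2)
[Gauss-Seidel] macro 7: S0 reads c1=1 → after 1×micro: -130; S1 reads c2=2 → after 2×micro: 1; S2 reads c0=-130 → after 3×micro: 4 ⇒ (c0=-130, c1=1, c2=4)
[Gauss-Seidel] macro 8: S0 reads c1=1 → after 1×micro: -258; S1 reads c2=4 → after 2×micro: 1; S2 reads c0=-258 → after 3×micro: 2 ⇒ (c0=-258, c1=1, c2=2)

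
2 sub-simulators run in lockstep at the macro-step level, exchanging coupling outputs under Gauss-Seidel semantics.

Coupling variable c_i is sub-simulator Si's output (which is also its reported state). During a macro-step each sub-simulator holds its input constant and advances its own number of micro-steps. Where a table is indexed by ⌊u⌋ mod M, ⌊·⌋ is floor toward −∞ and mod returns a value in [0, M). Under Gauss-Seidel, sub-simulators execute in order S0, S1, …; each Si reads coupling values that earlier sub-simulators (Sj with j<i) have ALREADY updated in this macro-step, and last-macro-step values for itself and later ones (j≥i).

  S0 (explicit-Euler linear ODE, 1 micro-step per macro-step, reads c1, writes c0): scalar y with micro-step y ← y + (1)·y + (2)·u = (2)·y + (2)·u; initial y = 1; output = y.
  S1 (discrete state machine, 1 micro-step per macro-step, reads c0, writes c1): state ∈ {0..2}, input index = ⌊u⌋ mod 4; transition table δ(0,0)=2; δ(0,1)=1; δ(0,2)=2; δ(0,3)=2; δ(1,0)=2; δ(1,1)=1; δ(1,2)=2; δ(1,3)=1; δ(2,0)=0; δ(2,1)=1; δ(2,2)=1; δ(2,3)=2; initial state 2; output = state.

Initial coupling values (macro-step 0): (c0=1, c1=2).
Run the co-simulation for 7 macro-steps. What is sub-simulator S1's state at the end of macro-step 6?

macro 1: S0 reads c1=2 → after 1×micro: 6; S1 reads c0=6 → after 1×micro: 1 ⇒ (c0=6, c1=1)
macro 2: S0 reads c1=1 → after 1×micro: 14; S1 reads c0=14 → after 1×micro: 2 ⇒ (c0=14, c1=2)
macro 3: S0 reads c1=2 → after 1×micro: 32; S1 reads c0=32 → after 1×micro: 0 ⇒ (c0=32, c1=0)
macro 4: S0 reads c1=0 → after 1×micro: 64; S1 reads c0=64 → after 1×micro: 2 ⇒ (c0=64, c1=2)
macro 5: S0 reads c1=2 → after 1×micro: 132; S1 reads c0=132 → after 1×micro: 0 ⇒ (c0=132, c1=0)
macro 6: S0 reads c1=0 → after 1×micro: 264; S1 reads c0=264 → after 1×micro: 2 ⇒ (c0=264, c1=2)
macro 7: S0 reads c1=2 → after 1×micro: 532; S1 reads c0=532 → after 1×micro: 0 ⇒ (c0=532, c1=0)

S1 state at macro-step 6 = 2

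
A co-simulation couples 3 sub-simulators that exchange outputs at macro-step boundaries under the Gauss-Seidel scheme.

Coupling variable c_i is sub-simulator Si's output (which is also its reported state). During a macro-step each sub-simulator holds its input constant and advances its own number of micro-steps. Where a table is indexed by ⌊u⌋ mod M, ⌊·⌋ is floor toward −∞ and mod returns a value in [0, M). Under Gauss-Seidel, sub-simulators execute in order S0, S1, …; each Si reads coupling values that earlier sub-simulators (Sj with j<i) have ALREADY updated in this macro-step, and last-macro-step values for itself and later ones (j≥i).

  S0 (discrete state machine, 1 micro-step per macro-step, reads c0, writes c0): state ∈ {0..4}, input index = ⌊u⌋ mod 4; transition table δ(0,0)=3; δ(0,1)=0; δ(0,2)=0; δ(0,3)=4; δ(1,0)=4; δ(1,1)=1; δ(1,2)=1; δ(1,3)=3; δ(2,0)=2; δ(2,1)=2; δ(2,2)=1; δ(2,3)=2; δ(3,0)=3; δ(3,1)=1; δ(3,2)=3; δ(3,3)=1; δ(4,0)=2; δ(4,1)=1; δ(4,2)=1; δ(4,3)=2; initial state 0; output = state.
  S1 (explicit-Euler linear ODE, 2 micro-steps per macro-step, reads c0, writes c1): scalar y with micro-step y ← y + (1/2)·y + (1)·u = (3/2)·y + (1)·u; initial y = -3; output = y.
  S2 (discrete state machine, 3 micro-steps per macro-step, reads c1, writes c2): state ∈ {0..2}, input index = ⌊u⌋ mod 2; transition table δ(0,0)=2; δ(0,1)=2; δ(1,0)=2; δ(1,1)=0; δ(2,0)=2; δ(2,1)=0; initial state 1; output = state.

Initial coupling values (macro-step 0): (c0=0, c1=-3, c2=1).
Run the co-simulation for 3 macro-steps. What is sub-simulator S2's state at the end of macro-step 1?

macro 1: S0 reads c0=0 → after 1×micro: 3; S1 reads c0=3 → after 2×micro: 3/4; S2 reads c1=3/4 → after 3×micro: 2 ⇒ (c0=3, c1=3/4, c2=2)
macro 2: S0 reads c0=3 → after 1×micro: 1; S1 reads c0=1 → after 2×micro: 67/16; S2 reads c1=67/16 → after 3×micro: 2 ⇒ (c0=1, c1=67/16, c2=2)
macro 3: S0 reads c0=1 → after 1×micro: 1; S1 reads c0=1 → after 2×micro: 763/64; S2 reads c1=763/64 → after 3×micro: 0 ⇒ (c0=1, c1=763/64, c2=0)

S2 state at macro-step 1 = 2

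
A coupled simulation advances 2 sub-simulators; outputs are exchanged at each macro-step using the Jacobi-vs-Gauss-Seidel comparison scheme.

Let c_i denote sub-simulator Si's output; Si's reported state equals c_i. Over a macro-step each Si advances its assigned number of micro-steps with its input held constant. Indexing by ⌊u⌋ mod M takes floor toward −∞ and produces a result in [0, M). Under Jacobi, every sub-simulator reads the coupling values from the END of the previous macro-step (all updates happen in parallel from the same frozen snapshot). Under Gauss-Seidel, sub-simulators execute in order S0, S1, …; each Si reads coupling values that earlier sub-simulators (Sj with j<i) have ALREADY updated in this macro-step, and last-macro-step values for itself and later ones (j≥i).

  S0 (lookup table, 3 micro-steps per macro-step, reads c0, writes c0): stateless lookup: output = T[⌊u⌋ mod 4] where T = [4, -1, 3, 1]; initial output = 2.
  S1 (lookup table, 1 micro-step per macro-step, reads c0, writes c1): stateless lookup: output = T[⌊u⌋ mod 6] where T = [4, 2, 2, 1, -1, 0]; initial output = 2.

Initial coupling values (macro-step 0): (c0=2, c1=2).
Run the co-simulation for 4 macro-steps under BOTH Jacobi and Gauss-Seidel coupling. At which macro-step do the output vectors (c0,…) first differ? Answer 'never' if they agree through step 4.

first divergence at macro-step: 1

[Jacobi] macro 1: S0 reads c0=2 → after 3×micro: 3; S1 reads c0=2 → after 1×micro: 2 ⇒ (c0=3, c1=2)
[Jacobi] macro 2: S0 reads c0=3 → after 3×micro: 1; S1 reads c0=3 → after 1×micro: 1 ⇒ (c0=1, c1=1)
[Jacobi] macro 3: S0 reads c0=1 → after 3×micro: -1; S1 reads c0=1 → after 1×micro: 2 ⇒ (c0=-1, c1=2)
[Jacobi] macro 4: S0 reads c0=-1 → after 3×micro: 1; S1 reads c0=-1 → after 1×micro: 0 ⇒ (c0=1, c1=0)
[Gauss-Seidel] macro 1: S0 reads c0=2 → after 3×micro: 3; S1 reads c0=3 → after 1×micro: 1 ⇒ (c0=3, c1=1)
[Gauss-Seidel] macro 2: S0 reads c0=3 → after 3×micro: 1; S1 reads c0=1 → after 1×micro: 2 ⇒ (c0=1, c1=2)
[Gauss-Seidel] macro 3: S0 reads c0=1 → after 3×micro: -1; S1 reads c0=-1 → after 1×micro: 0 ⇒ (c0=-1, c1=0)
[Gauss-Seidel] macro 4: S0 reads c0=-1 → after 3×micro: 1; S1 reads c0=1 → after 1×micro: 2 ⇒ (c0=1, c1=2)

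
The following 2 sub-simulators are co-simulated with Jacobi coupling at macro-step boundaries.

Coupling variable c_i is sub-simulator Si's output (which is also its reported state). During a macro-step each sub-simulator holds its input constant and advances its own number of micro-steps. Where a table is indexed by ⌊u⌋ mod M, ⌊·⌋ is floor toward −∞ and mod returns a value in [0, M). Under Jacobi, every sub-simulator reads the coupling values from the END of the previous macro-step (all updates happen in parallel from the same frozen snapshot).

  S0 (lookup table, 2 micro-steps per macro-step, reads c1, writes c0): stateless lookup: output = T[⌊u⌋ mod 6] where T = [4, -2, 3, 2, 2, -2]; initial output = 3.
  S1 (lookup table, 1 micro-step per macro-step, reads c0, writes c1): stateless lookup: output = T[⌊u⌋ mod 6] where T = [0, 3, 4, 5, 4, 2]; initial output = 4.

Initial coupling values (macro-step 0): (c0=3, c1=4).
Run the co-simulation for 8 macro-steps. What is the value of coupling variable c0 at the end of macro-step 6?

macro 1: S0 reads c1=4 → after 2×micro: 2; S1 reads c0=3 → after 1×micro: 5 ⇒ (c0=2, c1=5)
macro 2: S0 reads c1=5 → after 2×micro: -2; S1 reads c0=2 → after 1×micro: 4 ⇒ (c0=-2, c1=4)
macro 3: S0 reads c1=4 → after 2×micro: 2; S1 reads c0=-2 → after 1×micro: 4 ⇒ (c0=2, c1=4)
macro 4: S0 reads c1=4 → after 2×micro: 2; S1 reads c0=2 → after 1×micro: 4 ⇒ (c0=2, c1=4)
macro 5: S0 reads c1=4 → after 2×micro: 2; S1 reads c0=2 → after 1×micro: 4 ⇒ (c0=2, c1=4)
macro 6: S0 reads c1=4 → after 2×micro: 2; S1 reads c0=2 → after 1×micro: 4 ⇒ (c0=2, c1=4)
macro 7: S0 reads c1=4 → after 2×micro: 2; S1 reads c0=2 → after 1×micro: 4 ⇒ (c0=2, c1=4)
macro 8: S0 reads c1=4 → after 2×micro: 2; S1 reads c0=2 → after 1×micro: 4 ⇒ (c0=2, c1=4)

c0 at macro-step 6 = 2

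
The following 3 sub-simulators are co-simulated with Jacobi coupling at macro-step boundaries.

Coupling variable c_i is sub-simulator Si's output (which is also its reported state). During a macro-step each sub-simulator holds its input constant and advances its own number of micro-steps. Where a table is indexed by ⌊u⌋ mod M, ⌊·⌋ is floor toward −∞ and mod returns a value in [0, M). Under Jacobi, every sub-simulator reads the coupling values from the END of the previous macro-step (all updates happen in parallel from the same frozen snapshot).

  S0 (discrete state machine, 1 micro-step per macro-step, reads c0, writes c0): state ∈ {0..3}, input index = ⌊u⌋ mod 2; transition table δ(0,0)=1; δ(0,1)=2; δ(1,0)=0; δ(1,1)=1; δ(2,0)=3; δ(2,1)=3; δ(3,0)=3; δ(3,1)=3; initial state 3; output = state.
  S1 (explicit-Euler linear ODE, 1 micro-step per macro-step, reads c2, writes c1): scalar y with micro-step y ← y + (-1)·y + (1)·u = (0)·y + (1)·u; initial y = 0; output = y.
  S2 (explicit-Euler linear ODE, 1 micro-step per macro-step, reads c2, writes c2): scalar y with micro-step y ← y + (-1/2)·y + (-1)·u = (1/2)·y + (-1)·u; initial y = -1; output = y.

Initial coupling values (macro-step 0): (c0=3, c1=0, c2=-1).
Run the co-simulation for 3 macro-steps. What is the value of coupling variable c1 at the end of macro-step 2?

c1 at macro-step 2 = 1/2

macro 1: S0 reads c0=3 → after 1×micro: 3; S1 reads c2=-1 → after 1×micro: -1; S2 reads c2=-1 → after 1×micro: 1/2 ⇒ (c0=3, c1=-1, c2=1/2)
macro 2: S0 reads c0=3 → after 1×micro: 3; S1 reads c2=1/2 → after 1×micro: 1/2; S2 reads c2=1/2 → after 1×micro: -1/4 ⇒ (c0=3, c1=1/2, c2=-1/4)
macro 3: S0 reads c0=3 → after 1×micro: 3; S1 reads c2=-1/4 → after 1×micro: -1/4; S2 reads c2=-1/4 → after 1×micro: 1/8 ⇒ (c0=3, c1=-1/4, c2=1/8)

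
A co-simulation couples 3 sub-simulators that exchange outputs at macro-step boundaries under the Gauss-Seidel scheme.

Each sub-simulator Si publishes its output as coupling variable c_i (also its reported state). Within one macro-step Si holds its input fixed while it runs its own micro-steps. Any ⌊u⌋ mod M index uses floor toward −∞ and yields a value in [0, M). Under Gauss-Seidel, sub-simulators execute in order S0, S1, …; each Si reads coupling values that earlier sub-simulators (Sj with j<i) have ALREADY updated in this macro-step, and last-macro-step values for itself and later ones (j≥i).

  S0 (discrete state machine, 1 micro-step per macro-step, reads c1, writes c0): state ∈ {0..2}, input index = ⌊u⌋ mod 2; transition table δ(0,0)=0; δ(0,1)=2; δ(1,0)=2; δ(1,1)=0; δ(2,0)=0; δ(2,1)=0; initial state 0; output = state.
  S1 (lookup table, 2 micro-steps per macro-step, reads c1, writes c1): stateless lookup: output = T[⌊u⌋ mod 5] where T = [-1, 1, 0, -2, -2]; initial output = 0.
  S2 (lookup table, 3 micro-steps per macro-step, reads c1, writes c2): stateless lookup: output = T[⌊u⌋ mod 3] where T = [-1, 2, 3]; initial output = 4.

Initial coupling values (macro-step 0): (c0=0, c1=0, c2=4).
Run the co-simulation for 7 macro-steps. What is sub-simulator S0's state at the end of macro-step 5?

S0 state at macro-step 5 = 0

macro 1: S0 reads c1=0 → after 1×micro: 0; S1 reads c1=0 → after 2×micro: -1; S2 reads c1=-1 → after 3×micro: 3 ⇒ (c0=0, c1=-1, c2=3)
macro 2: S0 reads c1=-1 → after 1×micro: 2; S1 reads c1=-1 → after 2×micro: -2; S2 reads c1=-2 → after 3×micro: 2 ⇒ (c0=2, c1=-2, c2=2)
macro 3: S0 reads c1=-2 → after 1×micro: 0; S1 reads c1=-2 → after 2×micro: -2; S2 reads c1=-2 → after 3×micro: 2 ⇒ (c0=0, c1=-2, c2=2)
macro 4: S0 reads c1=-2 → after 1×micro: 0; S1 reads c1=-2 → after 2×micro: -2; S2 reads c1=-2 → after 3×micro: 2 ⇒ (c0=0, c1=-2, c2=2)
macro 5: S0 reads c1=-2 → after 1×micro: 0; S1 reads c1=-2 → after 2×micro: -2; S2 reads c1=-2 → after 3×micro: 2 ⇒ (c0=0, c1=-2, c2=2)
macro 6: S0 reads c1=-2 → after 1×micro: 0; S1 reads c1=-2 → after 2×micro: -2; S2 reads c1=-2 → after 3×micro: 2 ⇒ (c0=0, c1=-2, c2=2)
macro 7: S0 reads c1=-2 → after 1×micro: 0; S1 reads c1=-2 → after 2×micro: -2; S2 reads c1=-2 → after 3×micro: 2 ⇒ (c0=0, c1=-2, c2=2)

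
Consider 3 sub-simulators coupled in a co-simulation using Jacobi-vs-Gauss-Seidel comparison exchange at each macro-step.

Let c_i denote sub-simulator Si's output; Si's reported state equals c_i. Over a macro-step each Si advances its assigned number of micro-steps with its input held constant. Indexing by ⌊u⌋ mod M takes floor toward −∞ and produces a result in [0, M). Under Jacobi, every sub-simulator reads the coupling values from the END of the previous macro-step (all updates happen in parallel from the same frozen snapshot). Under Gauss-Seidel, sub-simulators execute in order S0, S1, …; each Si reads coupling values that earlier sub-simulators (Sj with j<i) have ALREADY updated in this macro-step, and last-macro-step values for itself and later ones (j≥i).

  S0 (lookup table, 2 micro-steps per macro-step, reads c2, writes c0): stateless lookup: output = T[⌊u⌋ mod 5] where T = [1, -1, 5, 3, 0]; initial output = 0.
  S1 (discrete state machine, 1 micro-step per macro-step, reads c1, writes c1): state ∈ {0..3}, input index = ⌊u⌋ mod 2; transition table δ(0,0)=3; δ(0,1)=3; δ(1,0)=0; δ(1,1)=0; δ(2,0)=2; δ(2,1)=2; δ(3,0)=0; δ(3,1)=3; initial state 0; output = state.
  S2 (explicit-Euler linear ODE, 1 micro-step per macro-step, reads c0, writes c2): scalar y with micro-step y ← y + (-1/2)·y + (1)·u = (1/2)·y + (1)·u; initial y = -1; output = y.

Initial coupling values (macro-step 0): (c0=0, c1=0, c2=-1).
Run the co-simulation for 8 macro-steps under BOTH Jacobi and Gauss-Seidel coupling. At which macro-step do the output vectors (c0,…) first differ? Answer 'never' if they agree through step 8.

first divergence at macro-step: never

[Jacobi] macro 1: S0 reads c2=-1 → after 2×micro: 0; S1 reads c1=0 → after 1×micro: 3; S2 reads c0=0 → after 1×micro: -1/2 ⇒ (c0=0, c1=3, c2=-1/2)
[Jacobi] macro 2: S0 reads c2=-1/2 → after 2×micro: 0; S1 reads c1=3 → after 1×micro: 3; S2 reads c0=0 → after 1×micro: -1/4 ⇒ (c0=0, c1=3, c2=-1/4)
[Jacobi] macro 3: S0 reads c2=-1/4 → after 2×micro: 0; S1 reads c1=3 → after 1×micro: 3; S2 reads c0=0 → after 1×micro: -1/8 ⇒ (c0=0, c1=3, c2=-1/8)
[Jacobi] macro 4: S0 reads c2=-1/8 → after 2×micro: 0; S1 reads c1=3 → after 1×micro: 3; S2 reads c0=0 → after 1×micro: -1/16 ⇒ (c0=0, c1=3, c2=-1/16)
[Jacobi] macro 5: S0 reads c2=-1/16 → after 2×micro: 0; S1 reads c1=3 → after 1×micro: 3; S2 reads c0=0 → after 1×micro: -1/32 ⇒ (c0=0, c1=3, c2=-1/32)
[Jacobi] macro 6: S0 reads c2=-1/32 → after 2×micro: 0; S1 reads c1=3 → after 1×micro: 3; S2 reads c0=0 → after 1×micro: -1/64 ⇒ (c0=0, c1=3, c2=-1/64)
[Jacobi] macro 7: S0 reads c2=-1/64 → after 2×micro: 0; S1 reads c1=3 → after 1×micro: 3; S2 reads c0=0 → after 1×micro: -1/128 ⇒ (c0=0, c1=3, c2=-1/128)
[Jacobi] macro 8: S0 reads c2=-1/128 → after 2×micro: 0; S1 reads c1=3 → after 1×micro: 3; S2 reads c0=0 → after 1×micro: -1/256 ⇒ (c0=0, c1=3, c2=-1/256)
[Gauss-Seidel] macro 1: S0 reads c2=-1 → after 2×micro: 0; S1 reads c1=0 → after 1×micro: 3; S2 reads c0=0 → after 1×micro: -1/2 ⇒ (c0=0, c1=3, c2=-1/2)
[Gauss-Seidel] macro 2: S0 reads c2=-1/2 → after 2×micro: 0; S1 reads c1=3 → after 1×micro: 3; S2 reads c0=0 → after 1×micro: -1/4 ⇒ (c0=0, c1=3, c2=-1/4)
[Gauss-Seidel] macro 3: S0 reads c2=-1/4 → after 2×micro: 0; S1 reads c1=3 → after 1×micro: 3; S2 reads c0=0 → after 1×micro: -1/8 ⇒ (c0=0, c1=3, c2=-1/8)
[Gauss-Seidel] macro 4: S0 reads c2=-1/8 → after 2×micro: 0; S1 reads c1=3 → after 1×micro: 3; S2 reads c0=0 → after 1×micro: -1/16 ⇒ (c0=0, c1=3, c2=-1/16)
[Gauss-Seidel] macro 5: S0 reads c2=-1/16 → after 2×micro: 0; S1 reads c1=3 → after 1×micro: 3; S2 reads c0=0 → after 1×micro: -1/32 ⇒ (c0=0, c1=3, c2=-1/32)
[Gauss-Seidel] macro 6: S0 reads c2=-1/32 → after 2×micro: 0; S1 reads c1=3 → after 1×micro: 3; S2 reads c0=0 → after 1×micro: -1/64 ⇒ (c0=0, c1=3, c2=-1/64)
[Gauss-Seidel] macro 7: S0 reads c2=-1/64 → after 2×micro: 0; S1 reads c1=3 → after 1×micro: 3; S2 reads c0=0 → after 1×micro: -1/128 ⇒ (c0=0, c1=3, c2=-1/128)
[Gauss-Seidel] macro 8: S0 reads c2=-1/128 → after 2×micro: 0; S1 reads c1=3 → after 1×micro: 3; S2 reads c0=0 → after 1×micro: -1/256 ⇒ (c0=0, c1=3, c2=-1/256)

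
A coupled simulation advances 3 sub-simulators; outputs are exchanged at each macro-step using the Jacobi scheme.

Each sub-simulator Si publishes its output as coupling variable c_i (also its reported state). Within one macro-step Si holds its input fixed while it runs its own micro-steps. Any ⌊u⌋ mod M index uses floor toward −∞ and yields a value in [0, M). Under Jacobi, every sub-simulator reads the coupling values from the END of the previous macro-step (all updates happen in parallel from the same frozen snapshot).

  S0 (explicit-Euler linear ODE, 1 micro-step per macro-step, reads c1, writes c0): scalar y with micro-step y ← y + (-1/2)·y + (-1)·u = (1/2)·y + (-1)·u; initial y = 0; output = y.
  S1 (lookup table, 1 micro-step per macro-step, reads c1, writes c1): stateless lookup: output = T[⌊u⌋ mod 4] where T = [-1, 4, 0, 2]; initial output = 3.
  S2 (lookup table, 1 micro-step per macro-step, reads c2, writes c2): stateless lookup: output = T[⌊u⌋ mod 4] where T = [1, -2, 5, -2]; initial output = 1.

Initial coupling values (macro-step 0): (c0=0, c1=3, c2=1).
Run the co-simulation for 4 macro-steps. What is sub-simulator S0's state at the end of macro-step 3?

macro 1: S0 reads c1=3 → after 1×micro: -3; S1 reads c1=3 → after 1×micro: 2; S2 reads c2=1 → after 1×micro: -2 ⇒ (c0=-3, c1=2, c2=-2)
macro 2: S0 reads c1=2 → after 1×micro: -7/2; S1 reads c1=2 → after 1×micro: 0; S2 reads c2=-2 → after 1×micro: 5 ⇒ (c0=-7/2, c1=0, c2=5)
macro 3: S0 reads c1=0 → after 1×micro: -7/4; S1 reads c1=0 → after 1×micro: -1; S2 reads c2=5 → after 1×micro: -2 ⇒ (c0=-7/4, c1=-1, c2=-2)
macro 4: S0 reads c1=-1 → after 1×micro: 1/8; S1 reads c1=-1 → after 1×micro: 2; S2 reads c2=-2 → after 1×micro: 5 ⇒ (c0=1/8, c1=2, c2=5)

S0 state at macro-step 3 = -7/4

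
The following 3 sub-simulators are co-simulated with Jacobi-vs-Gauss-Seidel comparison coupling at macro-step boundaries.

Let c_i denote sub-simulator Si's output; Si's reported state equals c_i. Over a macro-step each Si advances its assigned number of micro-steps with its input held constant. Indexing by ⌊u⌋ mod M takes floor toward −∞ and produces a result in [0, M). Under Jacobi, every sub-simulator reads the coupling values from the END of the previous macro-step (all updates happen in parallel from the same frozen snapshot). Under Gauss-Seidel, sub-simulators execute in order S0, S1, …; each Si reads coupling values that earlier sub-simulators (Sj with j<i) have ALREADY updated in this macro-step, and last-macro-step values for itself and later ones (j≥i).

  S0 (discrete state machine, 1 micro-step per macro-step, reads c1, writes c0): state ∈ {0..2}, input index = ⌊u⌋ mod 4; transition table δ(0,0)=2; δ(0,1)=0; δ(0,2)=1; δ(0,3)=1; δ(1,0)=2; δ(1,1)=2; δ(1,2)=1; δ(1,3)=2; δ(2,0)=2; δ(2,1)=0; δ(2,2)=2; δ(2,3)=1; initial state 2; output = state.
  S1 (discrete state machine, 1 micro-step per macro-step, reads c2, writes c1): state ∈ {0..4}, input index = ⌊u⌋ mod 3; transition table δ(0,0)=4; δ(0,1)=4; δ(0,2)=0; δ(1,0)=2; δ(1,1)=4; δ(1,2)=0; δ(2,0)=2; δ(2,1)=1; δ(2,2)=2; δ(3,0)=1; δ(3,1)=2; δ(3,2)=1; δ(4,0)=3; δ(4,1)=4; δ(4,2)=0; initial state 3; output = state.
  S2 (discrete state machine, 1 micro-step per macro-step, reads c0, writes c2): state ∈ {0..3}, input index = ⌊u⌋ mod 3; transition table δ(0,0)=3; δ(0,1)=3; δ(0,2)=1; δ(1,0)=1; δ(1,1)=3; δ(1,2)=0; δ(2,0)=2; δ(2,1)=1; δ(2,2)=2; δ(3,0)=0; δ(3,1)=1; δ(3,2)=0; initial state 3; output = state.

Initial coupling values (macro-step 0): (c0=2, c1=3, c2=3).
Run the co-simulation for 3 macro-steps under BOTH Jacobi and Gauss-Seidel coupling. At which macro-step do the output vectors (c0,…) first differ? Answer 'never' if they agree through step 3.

[Jacobi] macro 1: S0 reads c1=3 → after 1×micro: 1; S1 reads c2=3 → after 1×micro: 1; S2 reads c0=2 → after 1×micro: 0 ⇒ (c0=1, c1=1, c2=0)
[Jacobi] macro 2: S0 reads c1=1 → after 1×micro: 2; S1 reads c2=0 → after 1×micro: 2; S2 reads c0=1 → after 1×micro: 3 ⇒ (c0=2, c1=2, c2=3)
[Jacobi] macro 3: S0 reads c1=2 → after 1×micro: 2; S1 reads c2=3 → after 1×micro: 2; S2 reads c0=2 → after 1×micro: 0 ⇒ (c0=2, c1=2, c2=0)
[Gauss-Seidel] macro 1: S0 reads c1=3 → after 1×micro: 1; S1 reads c2=3 → after 1×micro: 1; S2 reads c0=1 → after 1×micro: 1 ⇒ (c0=1, c1=1, c2=1)
[Gauss-Seidel] macro 2: S0 reads c1=1 → after 1×micro: 2; S1 reads c2=1 → after 1×micro: 4; S2 reads c0=2 → after 1×micro: 0 ⇒ (c0=2, c1=4, c2=0)
[Gauss-Seidel] macro 3: S0 reads c1=4 → after 1×micro: 2; S1 reads c2=0 → after 1×micro: 3; S2 reads c0=2 → after 1×micro: 1 ⇒ (c0=2, c1=3, c2=1)

first divergence at macro-step: 1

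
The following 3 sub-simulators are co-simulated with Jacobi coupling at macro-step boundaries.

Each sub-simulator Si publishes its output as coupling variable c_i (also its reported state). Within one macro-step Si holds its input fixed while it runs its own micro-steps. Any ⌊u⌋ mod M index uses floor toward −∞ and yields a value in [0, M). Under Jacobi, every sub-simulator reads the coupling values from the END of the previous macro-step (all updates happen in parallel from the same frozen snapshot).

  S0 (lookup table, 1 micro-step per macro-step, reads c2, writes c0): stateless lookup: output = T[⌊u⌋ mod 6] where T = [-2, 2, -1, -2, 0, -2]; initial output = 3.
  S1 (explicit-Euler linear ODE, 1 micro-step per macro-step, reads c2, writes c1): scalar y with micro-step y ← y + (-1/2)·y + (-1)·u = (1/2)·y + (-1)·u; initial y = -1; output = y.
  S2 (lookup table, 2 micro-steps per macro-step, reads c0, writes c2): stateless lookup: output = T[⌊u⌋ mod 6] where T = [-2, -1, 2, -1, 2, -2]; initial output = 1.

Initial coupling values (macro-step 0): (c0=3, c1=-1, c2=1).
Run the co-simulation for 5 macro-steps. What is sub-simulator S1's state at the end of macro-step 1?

S1 state at macro-step 1 = -3/2

macro 1: S0 reads c2=1 → after 1×micro: 2; S1 reads c2=1 → after 1×micro: -3/2; S2 reads c0=3 → after 2×micro: -1 ⇒ (c0=2, c1=-3/2, c2=-1)
macro 2: S0 reads c2=-1 → after 1×micro: -2; S1 reads c2=-1 → after 1×micro: 1/4; S2 reads c0=2 → after 2×micro: 2 ⇒ (c0=-2, c1=1/4, c2=2)
macro 3: S0 reads c2=2 → after 1×micro: -1; S1 reads c2=2 → after 1×micro: -15/8; S2 reads c0=-2 → after 2×micro: 2 ⇒ (c0=-1, c1=-15/8, c2=2)
macro 4: S0 reads c2=2 → after 1×micro: -1; S1 reads c2=2 → after 1×micro: -47/16; S2 reads c0=-1 → after 2×micro: -2 ⇒ (c0=-1, c1=-47/16, c2=-2)
macro 5: S0 reads c2=-2 → after 1×micro: 0; S1 reads c2=-2 → after 1×micro: 17/32; S2 reads c0=-1 → after 2×micro: -2 ⇒ (c0=0, c1=17/32, c2=-2)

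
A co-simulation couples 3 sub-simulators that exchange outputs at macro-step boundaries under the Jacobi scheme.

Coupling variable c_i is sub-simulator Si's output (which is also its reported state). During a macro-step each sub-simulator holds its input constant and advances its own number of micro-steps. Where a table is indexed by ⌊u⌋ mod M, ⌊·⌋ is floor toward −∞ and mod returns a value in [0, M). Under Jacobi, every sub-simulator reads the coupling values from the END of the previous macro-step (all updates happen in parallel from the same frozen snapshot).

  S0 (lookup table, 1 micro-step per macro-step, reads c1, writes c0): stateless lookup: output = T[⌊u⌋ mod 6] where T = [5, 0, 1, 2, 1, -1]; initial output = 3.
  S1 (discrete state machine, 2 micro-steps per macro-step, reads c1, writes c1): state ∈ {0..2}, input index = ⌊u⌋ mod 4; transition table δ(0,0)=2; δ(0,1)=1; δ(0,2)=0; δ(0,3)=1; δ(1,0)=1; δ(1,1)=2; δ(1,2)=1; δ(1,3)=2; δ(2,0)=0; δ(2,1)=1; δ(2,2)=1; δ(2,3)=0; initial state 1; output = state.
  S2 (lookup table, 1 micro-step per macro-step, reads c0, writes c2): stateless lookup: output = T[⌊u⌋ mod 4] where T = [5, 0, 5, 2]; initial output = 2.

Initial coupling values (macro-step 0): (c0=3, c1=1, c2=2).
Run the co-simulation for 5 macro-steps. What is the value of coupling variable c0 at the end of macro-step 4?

macro 1: S0 reads c1=1 → after 1×micro: 0; S1 reads c1=1 → after 2×micro: 1; S2 reads c0=3 → after 1×micro: 2 ⇒ (c0=0, c1=1, c2=2)
macro 2: S0 reads c1=1 → after 1×micro: 0; S1 reads c1=1 → after 2×micro: 1; S2 reads c0=0 → after 1×micro: 5 ⇒ (c0=0, c1=1, c2=5)
macro 3: S0 reads c1=1 → after 1×micro: 0; S1 reads c1=1 → after 2×micro: 1; S2 reads c0=0 → after 1×micro: 5 ⇒ (c0=0, c1=1, c2=5)
macro 4: S0 reads c1=1 → after 1×micro: 0; S1 reads c1=1 → after 2×micro: 1; S2 reads c0=0 → after 1×micro: 5 ⇒ (c0=0, c1=1, c2=5)
macro 5: S0 reads c1=1 → after 1×micro: 0; S1 reads c1=1 → after 2×micro: 1; S2 reads c0=0 → after 1×micro: 5 ⇒ (c0=0, c1=1, c2=5)

c0 at macro-step 4 = 0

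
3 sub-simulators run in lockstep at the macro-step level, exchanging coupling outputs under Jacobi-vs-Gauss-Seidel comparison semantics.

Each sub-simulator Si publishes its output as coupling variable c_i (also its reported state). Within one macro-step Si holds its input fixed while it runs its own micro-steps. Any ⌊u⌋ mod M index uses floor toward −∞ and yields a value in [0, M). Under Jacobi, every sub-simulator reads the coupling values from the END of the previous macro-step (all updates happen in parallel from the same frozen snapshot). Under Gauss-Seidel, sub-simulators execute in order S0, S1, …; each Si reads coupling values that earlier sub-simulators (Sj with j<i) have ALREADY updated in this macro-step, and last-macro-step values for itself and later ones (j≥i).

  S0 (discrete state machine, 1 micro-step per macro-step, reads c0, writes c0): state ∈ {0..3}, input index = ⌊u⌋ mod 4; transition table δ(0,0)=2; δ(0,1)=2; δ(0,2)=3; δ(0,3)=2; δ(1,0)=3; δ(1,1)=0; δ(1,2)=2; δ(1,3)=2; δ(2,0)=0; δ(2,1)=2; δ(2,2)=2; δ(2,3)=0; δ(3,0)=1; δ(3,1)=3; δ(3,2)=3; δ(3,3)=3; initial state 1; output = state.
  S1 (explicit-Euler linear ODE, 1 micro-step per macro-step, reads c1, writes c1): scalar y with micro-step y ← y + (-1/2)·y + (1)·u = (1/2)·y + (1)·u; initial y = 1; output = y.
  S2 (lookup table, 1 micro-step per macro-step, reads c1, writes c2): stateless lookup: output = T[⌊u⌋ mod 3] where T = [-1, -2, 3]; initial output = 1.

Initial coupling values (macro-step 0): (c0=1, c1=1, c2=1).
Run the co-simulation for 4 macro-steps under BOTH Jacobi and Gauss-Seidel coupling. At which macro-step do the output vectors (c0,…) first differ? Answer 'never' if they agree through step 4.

[Jacobi] macro 1: S0 reads c0=1 → after 1×micro: 0; S1 reads c1=1 → after 1×micro: 3/2; S2 reads c1=1 → after 1×micro: -2 ⇒ (c0=0, c1=3/2, c2=-2)
[Jacobi] macro 2: S0 reads c0=0 → after 1×micro: 2; S1 reads c1=3/2 → after 1×micro: 9/4; S2 reads c1=3/2 → after 1×micro: -2 ⇒ (c0=2, c1=9/4, c2=-2)
[Jacobi] macro 3: S0 reads c0=2 → after 1×micro: 2; S1 reads c1=9/4 → after 1×micro: 27/8; S2 reads c1=9/4 → after 1×micro: 3 ⇒ (c0=2, c1=27/8, c2=3)
[Jacobi] macro 4: S0 reads c0=2 → after 1×micro: 2; S1 reads c1=27/8 → after 1×micro: 81/16; S2 reads c1=27/8 → after 1×micro: -1 ⇒ (c0=2, c1=81/16, c2=-1)
[Gauss-Seidel] macro 1: S0 reads c0=1 → after 1×micro: 0; S1 reads c1=1 → after 1×micro: 3/2; S2 reads c1=3/2 → after 1×micro: -2 ⇒ (c0=0, c1=3/2, c2=-2)
[Gauss-Seidel] macro 2: S0 reads c0=0 → after 1×micro: 2; S1 reads c1=3/2 → after 1×micro: 9/4; S2 reads c1=9/4 → after 1×micro: 3 ⇒ (c0=2, c1=9/4, c2=3)
[Gauss-Seidel] macro 3: S0 reads c0=2 → after 1×micro: 2; S1 reads c1=9/4 → after 1×micro: 27/8; S2 reads c1=27/8 → after 1×micro: -1 ⇒ (c0=2, c1=27/8, c2=-1)
[Gauss-Seidel] macro 4: S0 reads c0=2 → after 1×micro: 2; S1 reads c1=27/8 → after 1×micro: 81/16; S2 reads c1=81/16 → after 1×micro: 3 ⇒ (c0=2, c1=81/16, c2=3)

first divergence at macro-step: 2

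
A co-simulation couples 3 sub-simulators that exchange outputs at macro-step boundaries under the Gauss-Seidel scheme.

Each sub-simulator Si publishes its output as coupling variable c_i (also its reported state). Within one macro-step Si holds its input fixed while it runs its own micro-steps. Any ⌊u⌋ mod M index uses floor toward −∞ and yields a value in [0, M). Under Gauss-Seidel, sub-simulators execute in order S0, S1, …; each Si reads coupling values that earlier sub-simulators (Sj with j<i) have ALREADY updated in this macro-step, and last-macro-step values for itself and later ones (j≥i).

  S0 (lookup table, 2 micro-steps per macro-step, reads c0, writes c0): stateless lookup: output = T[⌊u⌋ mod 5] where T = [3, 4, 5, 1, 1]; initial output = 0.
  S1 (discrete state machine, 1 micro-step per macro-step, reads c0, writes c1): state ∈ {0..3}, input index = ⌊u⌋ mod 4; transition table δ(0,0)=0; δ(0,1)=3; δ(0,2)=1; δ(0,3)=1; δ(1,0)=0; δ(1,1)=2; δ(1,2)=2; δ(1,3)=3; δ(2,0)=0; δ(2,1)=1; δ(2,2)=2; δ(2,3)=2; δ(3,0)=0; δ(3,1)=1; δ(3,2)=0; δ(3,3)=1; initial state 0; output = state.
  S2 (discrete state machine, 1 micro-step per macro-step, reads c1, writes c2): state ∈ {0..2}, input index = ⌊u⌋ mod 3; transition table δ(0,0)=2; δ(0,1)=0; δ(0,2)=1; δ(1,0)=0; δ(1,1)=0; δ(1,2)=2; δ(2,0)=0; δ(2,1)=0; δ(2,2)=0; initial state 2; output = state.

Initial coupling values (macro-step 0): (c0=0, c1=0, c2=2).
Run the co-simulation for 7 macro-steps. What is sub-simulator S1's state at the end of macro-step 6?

macro 1: S0 reads c0=0 → after 2×micro: 3; S1 reads c0=3 → after 1×micro: 1; S2 reads c1=1 → after 1×micro: 0 ⇒ (c0=3, c1=1, c2=0)
macro 2: S0 reads c0=3 → after 2×micro: 1; S1 reads c0=1 → after 1×micro: 2; S2 reads c1=2 → after 1×micro: 1 ⇒ (c0=1, c1=2, c2=1)
macro 3: S0 reads c0=1 → after 2×micro: 4; S1 reads c0=4 → after 1×micro: 0; S2 reads c1=0 → after 1×micro: 0 ⇒ (c0=4, c1=0, c2=0)
macro 4: S0 reads c0=4 → after 2×micro: 1; S1 reads c0=1 → after 1×micro: 3; S2 reads c1=3 → after 1×micro: 2 ⇒ (c0=1, c1=3, c2=2)
macro 5: S0 reads c0=1 → after 2×micro: 4; S1 reads c0=4 → after 1×micro: 0; S2 reads c1=0 → after 1×micro: 0 ⇒ (c0=4, c1=0, c2=0)
macro 6: S0 reads c0=4 → after 2×micro: 1; S1 reads c0=1 → after 1×micro: 3; S2 reads c1=3 → after 1×micro: 2 ⇒ (c0=1, c1=3, c2=2)
macro 7: S0 reads c0=1 → after 2×micro: 4; S1 reads c0=4 → after 1×micro: 0; S2 reads c1=0 → after 1×micro: 0 ⇒ (c0=4, c1=0, c2=0)

S1 state at macro-step 6 = 3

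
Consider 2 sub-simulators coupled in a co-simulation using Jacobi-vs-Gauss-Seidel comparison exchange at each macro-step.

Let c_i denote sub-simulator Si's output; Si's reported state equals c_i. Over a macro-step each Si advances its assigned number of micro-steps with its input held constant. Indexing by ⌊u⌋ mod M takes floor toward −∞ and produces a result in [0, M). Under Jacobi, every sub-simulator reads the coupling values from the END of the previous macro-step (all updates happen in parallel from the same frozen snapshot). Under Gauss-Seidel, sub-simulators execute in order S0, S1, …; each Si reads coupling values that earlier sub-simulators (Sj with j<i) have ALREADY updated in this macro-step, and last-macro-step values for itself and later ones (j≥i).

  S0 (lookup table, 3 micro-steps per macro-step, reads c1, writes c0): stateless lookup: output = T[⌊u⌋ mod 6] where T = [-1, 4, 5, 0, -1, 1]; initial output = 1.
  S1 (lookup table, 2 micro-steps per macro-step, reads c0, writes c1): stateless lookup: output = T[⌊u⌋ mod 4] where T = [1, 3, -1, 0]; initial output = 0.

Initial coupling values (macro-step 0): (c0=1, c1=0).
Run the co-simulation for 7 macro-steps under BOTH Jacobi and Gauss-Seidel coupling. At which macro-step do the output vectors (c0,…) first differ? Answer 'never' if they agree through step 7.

[Jacobi] macro 1: S0 reads c1=0 → after 3×micro: -1; S1 reads c0=1 → after 2×micro: 3 ⇒ (c0=-1, c1=3)
[Jacobi] macro 2: S0 reads c1=3 → after 3×micro: 0; S1 reads c0=-1 → after 2×micro: 0 ⇒ (c0=0, c1=0)
[Jacobi] macro 3: S0 reads c1=0 → after 3×micro: -1; S1 reads c0=0 → after 2×micro: 1 ⇒ (c0=-1, c1=1)
[Jacobi] macro 4: S0 reads c1=1 → after 3×micro: 4; S1 reads c0=-1 → after 2×micro: 0 ⇒ (c0=4, c1=0)
[Jacobi] macro 5: S0 reads c1=0 → after 3×micro: -1; S1 reads c0=4 → after 2×micro: 1 ⇒ (c0=-1, c1=1)
[Jacobi] macro 6: S0 reads c1=1 → after 3×micro: 4; S1 reads c0=-1 → after 2×micro: 0 ⇒ (c0=4, c1=0)
[Jacobi] macro 7: S0 reads c1=0 → after 3×micro: -1; S1 reads c0=4 → after 2×micro: 1 ⇒ (c0=-1, c1=1)
[Gauss-Seidel] macro 1: S0 reads c1=0 → after 3×micro: -1; S1 reads c0=-1 → after 2×micro: 0 ⇒ (c0=-1, c1=0)
[Gauss-Seidel] macro 2: S0 reads c1=0 → after 3×micro: -1; S1 reads c0=-1 → after 2×micro: 0 ⇒ (c0=-1, c1=0)
[Gauss-Seidel] macro 3: S0 reads c1=0 → after 3×micro: -1; S1 reads c0=-1 → after 2×micro: 0 ⇒ (c0=-1, c1=0)
[Gauss-Seidel] macro 4: S0 reads c1=0 → after 3×micro: -1; S1 reads c0=-1 → after 2×micro: 0 ⇒ (c0=-1, c1=0)
[Gauss-Seidel] macro 5: S0 reads c1=0 → after 3×micro: -1; S1 reads c0=-1 → after 2×micro: 0 ⇒ (c0=-1, c1=0)
[Gauss-Seidel] macro 6: S0 reads c1=0 → after 3×micro: -1; S1 reads c0=-1 → after 2×micro: 0 ⇒ (c0=-1, c1=0)
[Gauss-Seidel] macro 7: S0 reads c1=0 → after 3×micro: -1; S1 reads c0=-1 → after 2×micro: 0 ⇒ (c0=-1, c1=0)

first divergence at macro-step: 1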